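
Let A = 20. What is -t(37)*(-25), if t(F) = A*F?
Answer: 18500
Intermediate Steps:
t(F) = 20*F
-t(37)*(-25) = -20*37*(-25) = -1*740*(-25) = -740*(-25) = 18500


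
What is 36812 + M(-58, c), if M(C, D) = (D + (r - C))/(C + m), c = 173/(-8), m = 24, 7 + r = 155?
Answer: 10011389/272 ≈ 36807.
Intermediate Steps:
r = 148 (r = -7 + 155 = 148)
c = -173/8 (c = 173*(-1/8) = -173/8 ≈ -21.625)
M(C, D) = (148 + D - C)/(24 + C) (M(C, D) = (D + (148 - C))/(C + 24) = (148 + D - C)/(24 + C))
36812 + M(-58, c) = 36812 + (148 - 173/8 - 1*(-58))/(24 - 58) = 36812 + (148 - 173/8 + 58)/(-34) = 36812 - 1/34*1475/8 = 36812 - 1475/272 = 10011389/272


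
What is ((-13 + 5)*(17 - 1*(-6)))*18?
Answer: -3312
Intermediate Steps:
((-13 + 5)*(17 - 1*(-6)))*18 = -8*(17 + 6)*18 = -8*23*18 = -184*18 = -3312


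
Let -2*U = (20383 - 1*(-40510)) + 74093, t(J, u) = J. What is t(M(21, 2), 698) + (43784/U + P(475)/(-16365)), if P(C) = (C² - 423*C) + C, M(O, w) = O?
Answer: 4155864082/220904589 ≈ 18.813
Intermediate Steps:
P(C) = C² - 422*C
U = -67493 (U = -((20383 - 1*(-40510)) + 74093)/2 = -((20383 + 40510) + 74093)/2 = -(60893 + 74093)/2 = -½*134986 = -67493)
t(M(21, 2), 698) + (43784/U + P(475)/(-16365)) = 21 + (43784/(-67493) + (475*(-422 + 475))/(-16365)) = 21 + (43784*(-1/67493) + (475*53)*(-1/16365)) = 21 + (-43784/67493 + 25175*(-1/16365)) = 21 + (-43784/67493 - 5035/3273) = 21 - 483132287/220904589 = 4155864082/220904589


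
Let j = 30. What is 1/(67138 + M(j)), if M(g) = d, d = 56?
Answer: 1/67194 ≈ 1.4882e-5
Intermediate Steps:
M(g) = 56
1/(67138 + M(j)) = 1/(67138 + 56) = 1/67194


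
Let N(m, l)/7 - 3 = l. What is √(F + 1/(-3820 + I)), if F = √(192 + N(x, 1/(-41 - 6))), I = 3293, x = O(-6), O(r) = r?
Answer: √(-1164143 + 26106526*√117547)/24769 ≈ 3.8194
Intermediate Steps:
x = -6
N(m, l) = 21 + 7*l
F = 2*√117547/47 (F = √(192 + (21 + 7/(-41 - 6))) = √(192 + (21 + 7/(-47))) = √(192 + (21 + 7*(-1/47))) = √(192 + (21 - 7/47)) = √(192 + 980/47) = √(10004/47) = 2*√117547/47 ≈ 14.589)
√(F + 1/(-3820 + I)) = √(2*√117547/47 + 1/(-3820 + 3293)) = √(2*√117547/47 + 1/(-527)) = √(2*√117547/47 - 1/527) = √(-1/527 + 2*√117547/47)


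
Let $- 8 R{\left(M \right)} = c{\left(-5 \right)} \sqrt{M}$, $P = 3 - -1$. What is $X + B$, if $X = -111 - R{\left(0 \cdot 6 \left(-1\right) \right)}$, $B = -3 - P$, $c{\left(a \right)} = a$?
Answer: $-118$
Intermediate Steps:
$P = 4$ ($P = 3 + 1 = 4$)
$R{\left(M \right)} = \frac{5 \sqrt{M}}{8}$ ($R{\left(M \right)} = - \frac{\left(-5\right) \sqrt{M}}{8} = \frac{5 \sqrt{M}}{8}$)
$B = -7$ ($B = -3 - 4 = -7$)
$X = -111$ ($X = -111 - \frac{5 \sqrt{0 \cdot 6 \left(-1\right)}}{8} = -111 - \frac{5 \sqrt{0 \left(-1\right)}}{8} = -111 - \frac{5 \sqrt{0}}{8} = -111 - \frac{5}{8} \cdot 0 = -111 - 0 = -111 + 0 = -111$)
$X + B = -111 - 7 = -118$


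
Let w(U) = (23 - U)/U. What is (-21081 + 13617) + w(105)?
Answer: -783802/105 ≈ -7464.8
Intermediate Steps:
w(U) = (23 - U)/U
(-21081 + 13617) + w(105) = (-21081 + 13617) + (23 - 1*105)/105 = -7464 + (23 - 105)/105 = -7464 + (1/105)*(-82) = -7464 - 82/105 = -783802/105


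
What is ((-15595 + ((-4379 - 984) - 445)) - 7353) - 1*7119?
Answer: -35875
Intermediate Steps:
((-15595 + ((-4379 - 984) - 445)) - 7353) - 1*7119 = ((-15595 + (-5363 - 445)) - 7353) - 7119 = ((-15595 - 5808) - 7353) - 7119 = (-21403 - 7353) - 7119 = -28756 - 7119 = -35875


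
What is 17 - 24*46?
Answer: -1087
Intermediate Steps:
17 - 24*46 = 17 - 1104 = -1087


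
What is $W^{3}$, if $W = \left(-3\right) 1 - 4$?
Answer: $-343$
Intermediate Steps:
$W = -7$ ($W = -3 - 4 = -7$)
$W^{3} = \left(-7\right)^{3} = -343$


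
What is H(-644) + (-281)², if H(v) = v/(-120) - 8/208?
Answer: 15398434/195 ≈ 78966.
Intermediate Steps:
H(v) = -1/26 - v/120 (H(v) = v*(-1/120) - 8*1/208 = -v/120 - 1/26 = -1/26 - v/120)
H(-644) + (-281)² = (-1/26 - 1/120*(-644)) + (-281)² = (-1/26 + 161/30) + 78961 = 1039/195 + 78961 = 15398434/195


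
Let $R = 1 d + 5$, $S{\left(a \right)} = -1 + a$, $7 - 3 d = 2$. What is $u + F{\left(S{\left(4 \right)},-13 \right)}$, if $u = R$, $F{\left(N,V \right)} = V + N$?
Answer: $- \frac{10}{3} \approx -3.3333$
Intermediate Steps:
$d = \frac{5}{3}$ ($d = \frac{7}{3} - \frac{2}{3} = \frac{5}{3} \approx 1.6667$)
$F{\left(N,V \right)} = N + V$
$R = \frac{20}{3}$ ($R = 1 \cdot \frac{5}{3} + 5 = \frac{5}{3} + 5 = \frac{20}{3} \approx 6.6667$)
$u = \frac{20}{3} \approx 6.6667$
$u + F{\left(S{\left(4 \right)},-13 \right)} = \frac{20}{3} + \left(\left(-1 + 4\right) - 13\right) = \frac{20}{3} + \left(3 - 13\right) = \frac{20}{3} - 10 = - \frac{10}{3}$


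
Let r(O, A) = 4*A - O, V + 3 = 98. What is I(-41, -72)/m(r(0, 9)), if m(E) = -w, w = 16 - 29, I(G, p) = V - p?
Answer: 167/13 ≈ 12.846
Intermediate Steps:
V = 95 (V = -3 + 98 = 95)
r(O, A) = -O + 4*A
I(G, p) = 95 - p
w = -13
m(E) = 13 (m(E) = -1*(-13) = 13)
I(-41, -72)/m(r(0, 9)) = (95 - 1*(-72))/13 = (95 + 72)*(1/13) = 167*(1/13) = 167/13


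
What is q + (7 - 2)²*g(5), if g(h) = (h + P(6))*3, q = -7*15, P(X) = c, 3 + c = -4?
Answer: -255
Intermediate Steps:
c = -7 (c = -3 - 4 = -7)
P(X) = -7
q = -105
g(h) = -21 + 3*h (g(h) = (h - 7)*3 = (-7 + h)*3 = -21 + 3*h)
q + (7 - 2)²*g(5) = -105 + (7 - 2)²*(-21 + 3*5) = -105 + 5²*(-21 + 15) = -105 + 25*(-6) = -105 - 150 = -255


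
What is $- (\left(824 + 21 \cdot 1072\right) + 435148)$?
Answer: $-458484$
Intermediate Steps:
$- (\left(824 + 21 \cdot 1072\right) + 435148) = - (\left(824 + 22512\right) + 435148) = - (23336 + 435148) = \left(-1\right) 458484 = -458484$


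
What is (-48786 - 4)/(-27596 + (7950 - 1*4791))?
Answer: 6970/3491 ≈ 1.9966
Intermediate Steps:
(-48786 - 4)/(-27596 + (7950 - 1*4791)) = -48790/(-27596 + (7950 - 4791)) = -48790/(-27596 + 3159) = -48790/(-24437) = -48790*(-1/24437) = 6970/3491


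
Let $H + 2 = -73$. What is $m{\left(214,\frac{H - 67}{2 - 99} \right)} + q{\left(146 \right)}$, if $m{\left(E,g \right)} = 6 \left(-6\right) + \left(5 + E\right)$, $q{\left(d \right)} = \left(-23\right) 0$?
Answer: $183$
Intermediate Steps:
$H = -75$ ($H = -2 - 73 = -75$)
$q{\left(d \right)} = 0$
$m{\left(E,g \right)} = -31 + E$ ($m{\left(E,g \right)} = -36 + \left(5 + E\right) = -31 + E$)
$m{\left(214,\frac{H - 67}{2 - 99} \right)} + q{\left(146 \right)} = \left(-31 + 214\right) + 0 = 183 + 0 = 183$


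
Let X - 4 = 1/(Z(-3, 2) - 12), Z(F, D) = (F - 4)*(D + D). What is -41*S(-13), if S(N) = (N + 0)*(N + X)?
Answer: -192413/40 ≈ -4810.3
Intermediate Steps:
Z(F, D) = 2*D*(-4 + F) (Z(F, D) = (-4 + F)*(2*D) = 2*D*(-4 + F))
X = 159/40 (X = 4 + 1/(2*2*(-4 - 3) - 12) = 4 + 1/(2*2*(-7) - 12) = 4 + 1/(-28 - 12) = 4 + 1/(-40) = 4 - 1/40 = 159/40 ≈ 3.9750)
S(N) = N*(159/40 + N) (S(N) = (N + 0)*(N + 159/40) = N*(159/40 + N))
-41*S(-13) = -41*(-13)*(159 + 40*(-13))/40 = -41*(-13)*(159 - 520)/40 = -41*(-13)*(-361)/40 = -41*4693/40 = -192413/40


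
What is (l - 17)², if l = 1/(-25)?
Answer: 181476/625 ≈ 290.36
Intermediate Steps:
l = -1/25 ≈ -0.040000
(l - 17)² = (-1/25 - 17)² = (-426/25)² = 181476/625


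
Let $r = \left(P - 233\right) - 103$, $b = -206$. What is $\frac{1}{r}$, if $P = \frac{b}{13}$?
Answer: $- \frac{13}{4574} \approx -0.0028422$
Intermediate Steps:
$P = - \frac{206}{13} \approx -15.846$
$r = - \frac{4574}{13}$ ($r = \left(- \frac{206}{13} - 233\right) - 103 = - \frac{3235}{13} - 103 = - \frac{4574}{13} \approx -351.85$)
$\frac{1}{r} = \frac{1}{- \frac{4574}{13}} = - \frac{13}{4574}$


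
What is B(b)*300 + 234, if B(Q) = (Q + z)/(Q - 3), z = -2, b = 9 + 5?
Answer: 6174/11 ≈ 561.27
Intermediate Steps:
b = 14
B(Q) = (-2 + Q)/(-3 + Q) (B(Q) = (Q - 2)/(Q - 3) = (-2 + Q)/(-3 + Q))
B(b)*300 + 234 = ((-2 + 14)/(-3 + 14))*300 + 234 = (12/11)*300 + 234 = 3600/11 + 234 = 6174/11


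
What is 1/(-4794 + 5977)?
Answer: 1/1183 ≈ 0.00084531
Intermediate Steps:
1/(-4794 + 5977) = 1/1183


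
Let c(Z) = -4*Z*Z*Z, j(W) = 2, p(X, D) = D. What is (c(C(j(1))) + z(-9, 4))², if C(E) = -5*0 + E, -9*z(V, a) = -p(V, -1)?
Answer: 83521/81 ≈ 1031.1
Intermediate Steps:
z(V, a) = -⅑ (z(V, a) = -(-1)*(-1)/9 = -⅑*1 = -⅑)
C(E) = E (C(E) = 0 + E = E)
c(Z) = -4*Z³ (c(Z) = -4*Z²*Z = -4*Z³)
(c(C(j(1))) + z(-9, 4))² = (-4*2³ - ⅑)² = (-4*8 - ⅑)² = (-32 - ⅑)² = (-289/9)² = 83521/81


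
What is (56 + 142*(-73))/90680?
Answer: -1031/9068 ≈ -0.11370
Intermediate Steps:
(56 + 142*(-73))/90680 = (56 - 10366)*(1/90680) = -10310*1/90680 = -1031/9068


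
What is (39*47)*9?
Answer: 16497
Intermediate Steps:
(39*47)*9 = 1833*9 = 16497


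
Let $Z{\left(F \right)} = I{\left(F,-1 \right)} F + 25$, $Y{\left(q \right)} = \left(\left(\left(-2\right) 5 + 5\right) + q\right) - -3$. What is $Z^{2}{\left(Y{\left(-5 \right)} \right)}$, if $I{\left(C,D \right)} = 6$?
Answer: $289$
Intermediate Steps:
$Y{\left(q \right)} = -2 + q$ ($Y{\left(q \right)} = \left(\left(-10 + 5\right) + q\right) + 3 = \left(-5 + q\right) + 3 = -2 + q$)
$Z{\left(F \right)} = 25 + 6 F$ ($Z{\left(F \right)} = 6 F + 25 = 25 + 6 F$)
$Z^{2}{\left(Y{\left(-5 \right)} \right)} = \left(25 + 6 \left(-2 - 5\right)\right)^{2} = \left(25 + 6 \left(-7\right)\right)^{2} = \left(25 - 42\right)^{2} = \left(-17\right)^{2} = 289$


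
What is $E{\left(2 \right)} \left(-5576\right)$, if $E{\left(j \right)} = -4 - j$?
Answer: $33456$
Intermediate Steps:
$E{\left(2 \right)} \left(-5576\right) = \left(-4 - 2\right) \left(-5576\right) = \left(-6\right) \left(-5576\right) = 33456$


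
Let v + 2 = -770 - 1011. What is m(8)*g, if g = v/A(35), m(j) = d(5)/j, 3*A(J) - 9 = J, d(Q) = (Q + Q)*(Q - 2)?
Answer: -80235/176 ≈ -455.88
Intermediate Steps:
d(Q) = 2*Q*(-2 + Q) (d(Q) = (2*Q)*(-2 + Q) = 2*Q*(-2 + Q))
A(J) = 3 + J/3
v = -1783 (v = -2 + (-770 - 1011) = -2 - 1781 = -1783)
m(j) = 30/j (m(j) = (2*5*(-2 + 5))/j = (2*5*3)/j = 30/j)
g = -5349/44 (g = -1783/(3 + (⅓)*35) = -1783/(3 + 35/3) = -1783/44/3 = -1783*3/44 = -5349/44 ≈ -121.57)
m(8)*g = (30/8)*(-5349/44) = (30*(⅛))*(-5349/44) = (15/4)*(-5349/44) = -80235/176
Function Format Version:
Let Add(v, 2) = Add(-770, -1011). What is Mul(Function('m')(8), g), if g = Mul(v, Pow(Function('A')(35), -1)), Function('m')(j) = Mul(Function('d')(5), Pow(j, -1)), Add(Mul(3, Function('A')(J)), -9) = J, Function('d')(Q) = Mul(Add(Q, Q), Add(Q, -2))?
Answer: Rational(-80235, 176) ≈ -455.88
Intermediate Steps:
Function('d')(Q) = Mul(2, Q, Add(-2, Q)) (Function('d')(Q) = Mul(Mul(2, Q), Add(-2, Q)) = Mul(2, Q, Add(-2, Q)))
Function('A')(J) = Add(3, Mul(Rational(1, 3), J))
v = -1783 (v = Add(-2, Add(-770, -1011)) = Add(-2, -1781) = -1783)
Function('m')(j) = Mul(30, Pow(j, -1)) (Function('m')(j) = Mul(Mul(2, 5, Add(-2, 5)), Pow(j, -1)) = Mul(Mul(2, 5, 3), Pow(j, -1)) = Mul(30, Pow(j, -1)))
g = Rational(-5349, 44) (g = Mul(-1783, Pow(Add(3, Mul(Rational(1, 3), 35)), -1)) = Mul(-1783, Pow(Add(3, Rational(35, 3)), -1)) = Mul(-1783, Pow(Rational(44, 3), -1)) = Mul(-1783, Rational(3, 44)) = Rational(-5349, 44) ≈ -121.57)
Mul(Function('m')(8), g) = Mul(Mul(30, Pow(8, -1)), Rational(-5349, 44)) = Mul(Mul(30, Rational(1, 8)), Rational(-5349, 44)) = Mul(Rational(15, 4), Rational(-5349, 44)) = Rational(-80235, 176)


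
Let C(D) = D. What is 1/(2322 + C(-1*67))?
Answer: 1/2255 ≈ 0.00044346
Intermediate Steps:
1/(2322 + C(-1*67)) = 1/(2322 - 1*67) = 1/(2322 - 67) = 1/2255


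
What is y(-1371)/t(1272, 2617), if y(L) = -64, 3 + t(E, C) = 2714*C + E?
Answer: -64/7103807 ≈ -9.0093e-6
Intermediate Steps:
t(E, C) = -3 + E + 2714*C (t(E, C) = -3 + (2714*C + E) = -3 + (E + 2714*C) = -3 + E + 2714*C)
y(-1371)/t(1272, 2617) = -64/(-3 + 1272 + 2714*2617) = -64/(-3 + 1272 + 7102538) = -64/7103807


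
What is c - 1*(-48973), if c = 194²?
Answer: 86609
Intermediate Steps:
c = 37636
c - 1*(-48973) = 37636 - 1*(-48973) = 37636 + 48973 = 86609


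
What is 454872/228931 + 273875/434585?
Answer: 52075805149/19897995727 ≈ 2.6171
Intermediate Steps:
454872/228931 + 273875/434585 = 454872*(1/228931) + 273875*(1/434585) = 454872/228931 + 54775/86917 = 52075805149/19897995727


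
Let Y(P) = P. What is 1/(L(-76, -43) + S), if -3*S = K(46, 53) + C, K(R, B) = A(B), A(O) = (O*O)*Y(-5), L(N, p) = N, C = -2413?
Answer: 1/5410 ≈ 0.00018484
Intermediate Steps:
A(O) = -5*O**2 (A(O) = (O*O)*(-5) = O**2*(-5) = -5*O**2)
K(R, B) = -5*B**2
S = 5486 (S = -(-5*53**2 - 2413)/3 = -(-5*2809 - 2413)/3 = -(-14045 - 2413)/3 = -1/3*(-16458) = 5486)
1/(L(-76, -43) + S) = 1/(-76 + 5486) = 1/5410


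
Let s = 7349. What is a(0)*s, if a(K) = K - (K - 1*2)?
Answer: 14698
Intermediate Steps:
a(K) = 2 (a(K) = K - (K - 2) = K - (-2 + K) = K + (2 - K) = 2)
a(0)*s = 2*7349 = 14698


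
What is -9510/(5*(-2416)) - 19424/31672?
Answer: 831985/4782472 ≈ 0.17397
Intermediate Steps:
-9510/(5*(-2416)) - 19424/31672 = -9510/(-12080) - 19424*1/31672 = -9510*(-1/12080) - 2428/3959 = 951/1208 - 2428/3959 = 831985/4782472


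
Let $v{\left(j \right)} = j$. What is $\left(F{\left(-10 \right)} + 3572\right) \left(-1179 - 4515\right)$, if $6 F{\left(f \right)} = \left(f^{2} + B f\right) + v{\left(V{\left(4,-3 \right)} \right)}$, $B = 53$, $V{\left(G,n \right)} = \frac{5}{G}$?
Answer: $- \frac{79728337}{4} \approx -1.9932 \cdot 10^{7}$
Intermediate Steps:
$F{\left(f \right)} = \frac{5}{24} + \frac{f^{2}}{6} + \frac{53 f}{6}$ ($F{\left(f \right)} = \frac{\left(f^{2} + 53 f\right) + \frac{5}{4}}{6} = \frac{\frac{5}{4} + f^{2} + 53 f}{6} = \frac{5}{24} + \frac{f^{2}}{6} + \frac{53 f}{6}$)
$\left(F{\left(-10 \right)} + 3572\right) \left(-1179 - 4515\right) = \left(\left(\frac{5}{24} + \frac{\left(-10\right)^{2}}{6} + \frac{53}{6} \left(-10\right)\right) + 3572\right) \left(-1179 - 4515\right) = \left(\left(\frac{5}{24} + \frac{1}{6} \cdot 100 - \frac{265}{3}\right) + 3572\right) \left(-5694\right) = \left(\left(\frac{5}{24} + \frac{50}{3} - \frac{265}{3}\right) + 3572\right) \left(-5694\right) = \left(- \frac{1715}{24} + 3572\right) \left(-5694\right) = \frac{84013}{24} \left(-5694\right) = - \frac{79728337}{4}$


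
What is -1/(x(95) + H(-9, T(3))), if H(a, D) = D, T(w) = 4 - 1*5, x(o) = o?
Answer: -1/94 ≈ -0.010638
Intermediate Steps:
T(w) = -1 (T(w) = 4 - 5 = -1)
-1/(x(95) + H(-9, T(3))) = -1/(95 - 1) = -1/94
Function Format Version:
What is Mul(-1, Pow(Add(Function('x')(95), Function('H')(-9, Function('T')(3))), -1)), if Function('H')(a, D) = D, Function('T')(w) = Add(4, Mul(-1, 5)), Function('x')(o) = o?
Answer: Rational(-1, 94) ≈ -0.010638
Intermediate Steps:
Function('T')(w) = -1 (Function('T')(w) = Add(4, -5) = -1)
Mul(-1, Pow(Add(Function('x')(95), Function('H')(-9, Function('T')(3))), -1)) = Mul(-1, Pow(Add(95, -1), -1)) = Mul(-1, Pow(94, -1)) = Mul(-1, Rational(1, 94)) = Rational(-1, 94)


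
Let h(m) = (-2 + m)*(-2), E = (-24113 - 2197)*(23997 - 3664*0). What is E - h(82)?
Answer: -631360910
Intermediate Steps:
E = -631361070 (E = -26310*(23997 + 0) = -26310*23997 = -631361070)
h(m) = 4 - 2*m
E - h(82) = -631361070 - (4 - 2*82) = -631361070 - (4 - 164) = -631361070 - 1*(-160) = -631361070 + 160 = -631360910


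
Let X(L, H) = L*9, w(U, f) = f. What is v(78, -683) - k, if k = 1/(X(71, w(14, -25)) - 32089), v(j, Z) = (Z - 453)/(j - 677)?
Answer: 35727799/18838550 ≈ 1.8965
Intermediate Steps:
v(j, Z) = (-453 + Z)/(-677 + j)
X(L, H) = 9*L
k = -1/31450 (k = 1/(9*71 - 32089) = 1/(639 - 32089) = 1/(-31450) = -1/31450 ≈ -3.1797e-5)
v(78, -683) - k = (-453 - 683)/(-677 + 78) - 1*(-1/31450) = -1136/(-599) + 1/31450 = -1/599*(-1136) + 1/31450 = 1136/599 + 1/31450 = 35727799/18838550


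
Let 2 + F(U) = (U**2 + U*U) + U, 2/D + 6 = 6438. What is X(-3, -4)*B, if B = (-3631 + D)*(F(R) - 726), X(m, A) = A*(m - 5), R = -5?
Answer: 15951184970/201 ≈ 7.9359e+7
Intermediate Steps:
D = 1/3216 (D = 2/(-6 + 6438) = 2/6432 = 2*(1/6432) = 1/3216 ≈ 0.00031095)
X(m, A) = A*(-5 + m)
F(U) = -2 + U + 2*U**2 (F(U) = -2 + ((U**2 + U*U) + U) = -2 + ((U**2 + U**2) + U) = -2 + (2*U**2 + U) = -2 + (U + 2*U**2) = -2 + U + 2*U**2)
B = 7975592485/3216 (B = (-3631 + 1/3216)*((-2 - 5 + 2*(-5)**2) - 726) = -11677295*((-2 - 5 + 2*25) - 726)/3216 = -11677295*((-2 - 5 + 50) - 726)/3216 = -11677295*(43 - 726)/3216 = -11677295/3216*(-683) = 7975592485/3216 ≈ 2.4800e+6)
X(-3, -4)*B = -4*(-5 - 3)*(7975592485/3216) = -4*(-8)*(7975592485/3216) = 32*(7975592485/3216) = 15951184970/201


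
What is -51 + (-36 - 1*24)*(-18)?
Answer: 1029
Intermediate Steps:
-51 + (-36 - 1*24)*(-18) = -51 + (-36 - 24)*(-18) = -51 - 60*(-18) = -51 + 1080 = 1029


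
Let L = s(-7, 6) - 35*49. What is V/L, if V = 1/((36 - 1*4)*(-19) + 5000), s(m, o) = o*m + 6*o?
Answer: -1/7558632 ≈ -1.3230e-7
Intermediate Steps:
s(m, o) = 6*o + m*o (s(m, o) = m*o + 6*o = 6*o + m*o)
L = -1721 (L = 6*(6 - 7) - 35*49 = 6*(-1) - 1715 = -6 - 1715 = -1721)
V = 1/4392 (V = 1/((36 - 4)*(-19) + 5000) = 1/(32*(-19) + 5000) = 1/(-608 + 5000) = 1/4392 ≈ 0.00022769)
V/L = (1/4392)/(-1721) = (1/4392)*(-1/1721) = -1/7558632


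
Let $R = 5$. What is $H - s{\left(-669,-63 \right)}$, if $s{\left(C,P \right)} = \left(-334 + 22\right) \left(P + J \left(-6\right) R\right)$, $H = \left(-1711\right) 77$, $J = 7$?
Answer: $-216923$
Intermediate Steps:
$H = -131747$
$s{\left(C,P \right)} = 65520 - 312 P$ ($s{\left(C,P \right)} = \left(-334 + 22\right) \left(P + 7 \left(-6\right) 5\right) = - 312 \left(P - 210\right) = - 312 \left(-210 + P\right) = 65520 - 312 P$)
$H - s{\left(-669,-63 \right)} = -131747 - \left(65520 - -19656\right) = -131747 - \left(65520 + 19656\right) = -131747 - 85176 = -216923$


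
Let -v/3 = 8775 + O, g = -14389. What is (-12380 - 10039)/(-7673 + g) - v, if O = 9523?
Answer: 403697949/7354 ≈ 54895.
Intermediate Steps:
v = -54894 (v = -3*(8775 + 9523) = -3*18298 = -54894)
(-12380 - 10039)/(-7673 + g) - v = (-12380 - 10039)/(-7673 - 14389) - 1*(-54894) = -22419/(-22062) + 54894 = -22419*(-1/22062) + 54894 = 7473/7354 + 54894 = 403697949/7354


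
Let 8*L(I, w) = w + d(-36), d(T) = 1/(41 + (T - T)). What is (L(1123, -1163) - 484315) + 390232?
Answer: -15453453/164 ≈ -94228.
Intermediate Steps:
d(T) = 1/41 (d(T) = 1/(41 + 0) = 1/41)
L(I, w) = 1/328 + w/8 (L(I, w) = (w + 1/41)/8 = (1/41 + w)/8 = 1/328 + w/8)
(L(1123, -1163) - 484315) + 390232 = ((1/328 + (⅛)*(-1163)) - 484315) + 390232 = ((1/328 - 1163/8) - 484315) + 390232 = (-23841/164 - 484315) + 390232 = -79451501/164 + 390232 = -15453453/164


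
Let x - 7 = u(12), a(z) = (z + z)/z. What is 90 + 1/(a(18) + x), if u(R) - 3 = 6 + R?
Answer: 2701/30 ≈ 90.033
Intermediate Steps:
a(z) = 2 (a(z) = (2*z)/z = 2)
u(R) = 9 + R (u(R) = 3 + (6 + R) = 9 + R)
x = 28 (x = 7 + (9 + 12) = 7 + 21 = 28)
90 + 1/(a(18) + x) = 90 + 1/(2 + 28) = 90 + 1/30 = 2701/30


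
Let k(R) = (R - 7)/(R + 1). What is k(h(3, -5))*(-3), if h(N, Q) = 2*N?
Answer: 3/7 ≈ 0.42857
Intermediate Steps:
k(R) = (-7 + R)/(1 + R)
k(h(3, -5))*(-3) = ((-7 + 2*3)/(1 + 2*3))*(-3) = ((-7 + 6)/(1 + 6))*(-3) = (-1/7)*(-3) = ((1/7)*(-1))*(-3) = -1/7*(-3) = 3/7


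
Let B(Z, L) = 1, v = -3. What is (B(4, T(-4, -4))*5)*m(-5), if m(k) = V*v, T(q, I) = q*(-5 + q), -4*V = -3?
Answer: -45/4 ≈ -11.250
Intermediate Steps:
V = ¾ (V = -¼*(-3) = ¾ ≈ 0.75000)
m(k) = -9/4 (m(k) = (¾)*(-3) = -9/4)
(B(4, T(-4, -4))*5)*m(-5) = (1*5)*(-9/4) = 5*(-9/4) = -45/4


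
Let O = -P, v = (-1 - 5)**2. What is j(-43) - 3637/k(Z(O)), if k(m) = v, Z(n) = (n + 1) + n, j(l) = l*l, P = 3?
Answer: 62927/36 ≈ 1748.0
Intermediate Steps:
j(l) = l**2
v = 36 (v = (-6)**2 = 36)
O = -3 (O = -1*3 = -3)
Z(n) = 1 + 2*n (Z(n) = (1 + n) + n = 1 + 2*n)
k(m) = 36
j(-43) - 3637/k(Z(O)) = (-43)**2 - 3637/36 = 1849 - 3637*1/36 = 1849 - 3637/36 = 62927/36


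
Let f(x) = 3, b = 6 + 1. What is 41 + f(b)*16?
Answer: 89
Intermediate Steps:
b = 7
41 + f(b)*16 = 41 + 3*16 = 41 + 48 = 89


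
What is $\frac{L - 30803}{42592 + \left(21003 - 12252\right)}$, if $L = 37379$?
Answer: $\frac{6576}{51343} \approx 0.12808$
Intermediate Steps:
$\frac{L - 30803}{42592 + \left(21003 - 12252\right)} = \frac{37379 - 30803}{42592 + \left(21003 - 12252\right)} = \frac{6576}{42592 + 8751} = \frac{6576}{51343}$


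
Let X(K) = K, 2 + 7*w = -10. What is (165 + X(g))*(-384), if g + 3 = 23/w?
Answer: -57056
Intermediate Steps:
w = -12/7 (w = -2/7 + (⅐)*(-10) = -2/7 - 10/7 = -12/7 ≈ -1.7143)
g = -197/12 (g = -3 + 23/(-12/7) = -3 + 23*(-7/12) = -3 - 161/12 = -197/12 ≈ -16.417)
(165 + X(g))*(-384) = (165 - 197/12)*(-384) = (1783/12)*(-384) = -57056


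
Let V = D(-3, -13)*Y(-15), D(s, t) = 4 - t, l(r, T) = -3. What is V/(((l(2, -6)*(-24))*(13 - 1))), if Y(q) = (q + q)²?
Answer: 425/24 ≈ 17.708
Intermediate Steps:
Y(q) = 4*q² (Y(q) = (2*q)² = 4*q²)
V = 15300 (V = (4 - 1*(-13))*(4*(-15)²) = (4 + 13)*(4*225) = 17*900 = 15300)
V/(((l(2, -6)*(-24))*(13 - 1))) = 15300/(((-3*(-24))*(13 - 1))) = 15300/((72*12)) = 15300/864 = 15300*(1/864) = 425/24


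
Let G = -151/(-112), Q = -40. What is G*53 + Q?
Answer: 3523/112 ≈ 31.455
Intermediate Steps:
G = 151/112 (G = -151*(-1/112) = 151/112 ≈ 1.3482)
G*53 + Q = (151/112)*53 - 40 = 8003/112 - 40 = 3523/112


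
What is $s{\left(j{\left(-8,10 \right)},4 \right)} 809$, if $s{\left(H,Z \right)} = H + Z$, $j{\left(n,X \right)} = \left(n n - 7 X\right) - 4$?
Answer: $-4854$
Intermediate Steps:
$j{\left(n,X \right)} = -4 + n^{2} - 7 X$ ($j{\left(n,X \right)} = \left(n^{2} - 7 X\right) - 4 = -4 + n^{2} - 7 X$)
$s{\left(j{\left(-8,10 \right)},4 \right)} 809 = \left(\left(-4 + \left(-8\right)^{2} - 70\right) + 4\right) 809 = \left(\left(-4 + 64 - 70\right) + 4\right) 809 = \left(-10 + 4\right) 809 = \left(-6\right) 809 = -4854$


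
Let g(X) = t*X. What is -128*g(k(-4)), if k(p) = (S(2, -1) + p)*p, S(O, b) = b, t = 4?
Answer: -10240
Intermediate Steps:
k(p) = p*(-1 + p) (k(p) = (-1 + p)*p = p*(-1 + p))
g(X) = 4*X
-128*g(k(-4)) = -512*(-4*(-1 - 4)) = -512*(-4*(-5)) = -512*20 = -128*80 = -10240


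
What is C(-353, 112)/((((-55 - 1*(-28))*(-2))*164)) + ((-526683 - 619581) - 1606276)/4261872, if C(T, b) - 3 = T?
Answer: -134729945/196578846 ≈ -0.68537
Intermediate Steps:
C(T, b) = 3 + T
C(-353, 112)/((((-55 - 1*(-28))*(-2))*164)) + ((-526683 - 619581) - 1606276)/4261872 = (3 - 353)/((((-55 - 1*(-28))*(-2))*164)) + ((-526683 - 619581) - 1606276)/4261872 = -350*(-1/(328*(-55 + 28))) + (-1146264 - 1606276)*(1/4261872) = -350/(-27*(-2)*164) - 2752540*1/4261872 = -350/(54*164) - 688135/1065468 = -350/8856 - 688135/1065468 = -350*1/8856 - 688135/1065468 = -175/4428 - 688135/1065468 = -134729945/196578846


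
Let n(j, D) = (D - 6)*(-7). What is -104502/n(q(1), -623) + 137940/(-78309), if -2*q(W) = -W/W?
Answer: -38055398/1492617 ≈ -25.496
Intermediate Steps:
q(W) = ½ (q(W) = -(-1)*W/W/2 = -(-1)/2 = -½*(-1) = ½)
n(j, D) = 42 - 7*D (n(j, D) = (-6 + D)*(-7) = 42 - 7*D)
-104502/n(q(1), -623) + 137940/(-78309) = -104502/(42 - 7*(-623)) + 137940/(-78309) = -104502/(42 + 4361) + 137940*(-1/78309) = -104502/4403 - 4180/2373 = -38055398/1492617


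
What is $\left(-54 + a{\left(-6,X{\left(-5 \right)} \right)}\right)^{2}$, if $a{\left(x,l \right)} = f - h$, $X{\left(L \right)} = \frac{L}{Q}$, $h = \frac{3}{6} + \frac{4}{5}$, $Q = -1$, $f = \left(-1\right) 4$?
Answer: $\frac{351649}{100} \approx 3516.5$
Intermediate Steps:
$f = -4$
$h = \frac{13}{10}$ ($h = 3 \cdot \frac{1}{6} + 4 \cdot \frac{1}{5} = \frac{1}{2} + \frac{4}{5} = \frac{13}{10} \approx 1.3$)
$X{\left(L \right)} = - L$ ($X{\left(L \right)} = \frac{L}{-1} = L \left(-1\right) = - L$)
$a{\left(x,l \right)} = - \frac{53}{10}$ ($a{\left(x,l \right)} = -4 - \frac{13}{10} = - \frac{53}{10}$)
$\left(-54 + a{\left(-6,X{\left(-5 \right)} \right)}\right)^{2} = \left(-54 - \frac{53}{10}\right)^{2} = \left(- \frac{593}{10}\right)^{2} = \frac{351649}{100}$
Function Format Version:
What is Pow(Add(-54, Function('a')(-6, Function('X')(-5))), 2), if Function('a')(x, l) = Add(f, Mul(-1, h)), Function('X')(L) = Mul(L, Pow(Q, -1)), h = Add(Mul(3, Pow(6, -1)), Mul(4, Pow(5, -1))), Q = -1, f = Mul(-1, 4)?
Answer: Rational(351649, 100) ≈ 3516.5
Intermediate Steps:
f = -4
h = Rational(13, 10) (h = Add(Mul(3, Rational(1, 6)), Mul(4, Rational(1, 5))) = Add(Rational(1, 2), Rational(4, 5)) = Rational(13, 10) ≈ 1.3000)
Function('X')(L) = Mul(-1, L) (Function('X')(L) = Mul(L, Pow(-1, -1)) = Mul(L, -1) = Mul(-1, L))
Function('a')(x, l) = Rational(-53, 10) (Function('a')(x, l) = Add(-4, Mul(-1, Rational(13, 10))) = Add(-4, Rational(-13, 10)) = Rational(-53, 10))
Pow(Add(-54, Function('a')(-6, Function('X')(-5))), 2) = Pow(Add(-54, Rational(-53, 10)), 2) = Pow(Rational(-593, 10), 2) = Rational(351649, 100)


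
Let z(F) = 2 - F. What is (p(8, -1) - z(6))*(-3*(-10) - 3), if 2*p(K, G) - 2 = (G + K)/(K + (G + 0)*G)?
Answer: 291/2 ≈ 145.50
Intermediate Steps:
p(K, G) = 1 + (G + K)/(2*(K + G**2)) (p(K, G) = 1 + ((G + K)/(K + (G + 0)*G))/2 = 1 + ((G + K)/(K + G*G))/2 = 1 + ((G + K)/(K + G**2))/2 = 1 + (G + K)/(2*(K + G**2)))
(p(8, -1) - z(6))*(-3*(-10) - 3) = (((-1)**2 + (1/2)*(-1) + (3/2)*8)/(8 + (-1)**2) - (2 - 1*6))*(-3*(-10) - 3) = ((1 - 1/2 + 12)/(8 + 1) - (2 - 6))*(30 - 3) = ((25/2)/9 - 1*(-4))*27 = ((1/9)*(25/2) + 4)*27 = (25/18 + 4)*27 = (97/18)*27 = 291/2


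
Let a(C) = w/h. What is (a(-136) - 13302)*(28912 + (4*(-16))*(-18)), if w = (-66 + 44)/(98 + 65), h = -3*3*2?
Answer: -586669587472/1467 ≈ -3.9991e+8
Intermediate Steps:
h = -18 (h = -9*2 = -18)
w = -22/163 ≈ -0.13497
a(C) = 11/1467 (a(C) = -22/163/(-18) = -22/163*(-1/18) = 11/1467)
(a(-136) - 13302)*(28912 + (4*(-16))*(-18)) = (11/1467 - 13302)*(28912 + (4*(-16))*(-18)) = -19514023*(28912 - 64*(-18))/1467 = -19514023*(28912 + 1152)/1467 = -19514023/1467*30064 = -586669587472/1467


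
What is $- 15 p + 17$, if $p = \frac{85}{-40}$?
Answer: $\frac{391}{8} \approx 48.875$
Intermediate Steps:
$p = - \frac{17}{8}$ ($p = 85 \left(- \frac{1}{40}\right) = - \frac{17}{8} \approx -2.125$)
$- 15 p + 17 = \left(-15\right) \left(- \frac{17}{8}\right) + 17 = \frac{255}{8} + 17 = \frac{391}{8}$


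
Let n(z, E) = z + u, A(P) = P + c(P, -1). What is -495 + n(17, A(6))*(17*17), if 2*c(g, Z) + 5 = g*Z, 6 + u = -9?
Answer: 83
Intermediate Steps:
u = -15 (u = -6 - 9 = -15)
c(g, Z) = -5/2 + Z*g/2 (c(g, Z) = -5/2 + (g*Z)/2 = -5/2 + (Z*g)/2 = -5/2 + Z*g/2)
A(P) = -5/2 + P/2 (A(P) = P + (-5/2 + (½)*(-1)*P) = P + (-5/2 - P/2) = -5/2 + P/2)
n(z, E) = -15 + z (n(z, E) = z - 15 = -15 + z)
-495 + n(17, A(6))*(17*17) = -495 + (-15 + 17)*(17*17) = -495 + 2*289 = -495 + 578 = 83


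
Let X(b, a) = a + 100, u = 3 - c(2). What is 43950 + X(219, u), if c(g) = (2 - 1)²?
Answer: 44052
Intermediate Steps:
c(g) = 1 (c(g) = 1² = 1)
u = 2 (u = 3 - 1*1 = 3 - 1 = 2)
X(b, a) = 100 + a
43950 + X(219, u) = 43950 + (100 + 2) = 43950 + 102 = 44052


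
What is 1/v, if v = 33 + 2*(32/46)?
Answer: 23/791 ≈ 0.029077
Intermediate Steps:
v = 791/23 (v = 33 + 2*(32*(1/46)) = 33 + 2*(16/23) = 33 + 32/23 = 791/23 ≈ 34.391)
1/v = 1/(791/23) = 23/791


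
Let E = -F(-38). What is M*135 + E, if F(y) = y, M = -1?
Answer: -97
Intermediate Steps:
E = 38 (E = -1*(-38) = 38)
M*135 + E = -1*135 + 38 = -135 + 38 = -97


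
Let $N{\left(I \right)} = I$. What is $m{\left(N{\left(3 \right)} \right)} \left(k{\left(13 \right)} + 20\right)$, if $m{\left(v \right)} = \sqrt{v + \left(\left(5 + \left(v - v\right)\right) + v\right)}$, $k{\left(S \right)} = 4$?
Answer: $24 \sqrt{11} \approx 79.599$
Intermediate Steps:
$m{\left(v \right)} = \sqrt{5 + 2 v}$ ($m{\left(v \right)} = \sqrt{v + \left(\left(5 + 0\right) + v\right)} = \sqrt{v + \left(5 + v\right)} = \sqrt{5 + 2 v}$)
$m{\left(N{\left(3 \right)} \right)} \left(k{\left(13 \right)} + 20\right) = \sqrt{5 + 2 \cdot 3} \left(4 + 20\right) = \sqrt{5 + 6} \cdot 24 = \sqrt{11} \cdot 24 = 24 \sqrt{11}$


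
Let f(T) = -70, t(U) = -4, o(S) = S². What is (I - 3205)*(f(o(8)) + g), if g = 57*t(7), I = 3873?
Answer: -199064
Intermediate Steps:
g = -228 (g = 57*(-4) = -228)
(I - 3205)*(f(o(8)) + g) = (3873 - 3205)*(-70 - 228) = 668*(-298) = -199064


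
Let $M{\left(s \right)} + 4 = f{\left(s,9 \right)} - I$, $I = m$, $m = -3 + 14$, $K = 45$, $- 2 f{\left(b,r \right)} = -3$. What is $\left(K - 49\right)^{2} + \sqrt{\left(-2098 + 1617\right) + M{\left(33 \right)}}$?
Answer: $16 + \frac{i \sqrt{1978}}{2} \approx 16.0 + 22.237 i$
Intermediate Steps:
$f{\left(b,r \right)} = \frac{3}{2}$ ($f{\left(b,r \right)} = \left(- \frac{1}{2}\right) \left(-3\right) = \frac{3}{2}$)
$m = 11$
$I = 11$
$M{\left(s \right)} = - \frac{27}{2}$ ($M{\left(s \right)} = -4 + \left(\frac{3}{2} - 11\right) = -4 - \frac{19}{2} = - \frac{27}{2}$)
$\left(K - 49\right)^{2} + \sqrt{\left(-2098 + 1617\right) + M{\left(33 \right)}} = \left(45 - 49\right)^{2} + \sqrt{\left(-2098 + 1617\right) - \frac{27}{2}} = \left(45 - 49\right)^{2} + \sqrt{-481 - \frac{27}{2}} = \left(-4\right)^{2} + \sqrt{- \frac{989}{2}} = 16 + \frac{i \sqrt{1978}}{2}$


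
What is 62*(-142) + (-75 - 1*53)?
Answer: -8932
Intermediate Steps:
62*(-142) + (-75 - 1*53) = -8804 + (-75 - 53) = -8804 - 128 = -8932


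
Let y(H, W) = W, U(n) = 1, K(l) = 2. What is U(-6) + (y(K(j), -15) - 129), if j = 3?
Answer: -143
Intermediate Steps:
U(-6) + (y(K(j), -15) - 129) = 1 + (-15 - 129) = 1 - 144 = -143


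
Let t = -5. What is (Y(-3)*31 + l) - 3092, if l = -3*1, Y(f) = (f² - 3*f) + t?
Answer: -2692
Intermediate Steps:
Y(f) = -5 + f² - 3*f (Y(f) = (f² - 3*f) - 5 = -5 + f² - 3*f)
l = -3
(Y(-3)*31 + l) - 3092 = ((-5 + (-3)² - 3*(-3))*31 - 3) - 3092 = ((-5 + 9 + 9)*31 - 3) - 3092 = (13*31 - 3) - 3092 = (403 - 3) - 3092 = 400 - 3092 = -2692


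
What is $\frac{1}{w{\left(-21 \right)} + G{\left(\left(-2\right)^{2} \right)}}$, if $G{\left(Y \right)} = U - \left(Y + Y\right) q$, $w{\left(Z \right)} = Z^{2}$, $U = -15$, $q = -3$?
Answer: $\frac{1}{450} \approx 0.0022222$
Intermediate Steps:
$G{\left(Y \right)} = -15 + 6 Y$ ($G{\left(Y \right)} = -15 - \left(Y + Y\right) \left(-3\right) = -15 - 2 Y \left(-3\right) = -15 - - 6 Y = -15 + 6 Y$)
$\frac{1}{w{\left(-21 \right)} + G{\left(\left(-2\right)^{2} \right)}} = \frac{1}{\left(-21\right)^{2} - \left(15 - 6 \left(-2\right)^{2}\right)} = \frac{1}{441 + \left(-15 + 6 \cdot 4\right)} = \frac{1}{441 + \left(-15 + 24\right)} = \frac{1}{441 + 9} = \frac{1}{450}$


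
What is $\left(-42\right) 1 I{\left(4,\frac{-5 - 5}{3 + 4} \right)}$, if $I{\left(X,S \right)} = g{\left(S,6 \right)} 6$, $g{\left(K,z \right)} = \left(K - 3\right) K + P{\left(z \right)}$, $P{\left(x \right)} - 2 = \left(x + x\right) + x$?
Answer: $- \frac{46440}{7} \approx -6634.3$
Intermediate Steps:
$P{\left(x \right)} = 2 + 3 x$ ($P{\left(x \right)} = 2 + \left(\left(x + x\right) + x\right) = 2 + \left(2 x + x\right) = 2 + 3 x$)
$g{\left(K,z \right)} = 2 + 3 z + K \left(-3 + K\right)$ ($g{\left(K,z \right)} = \left(K - 3\right) K + \left(2 + 3 z\right) = \left(-3 + K\right) K + \left(2 + 3 z\right) = K \left(-3 + K\right) + \left(2 + 3 z\right) = 2 + 3 z + K \left(-3 + K\right)$)
$I{\left(X,S \right)} = 120 - 18 S + 6 S^{2}$ ($I{\left(X,S \right)} = \left(2 + S^{2} - 3 S + 3 \cdot 6\right) 6 = \left(2 + S^{2} - 3 S + 18\right) 6 = \left(20 + S^{2} - 3 S\right) 6 = 120 - 18 S + 6 S^{2}$)
$\left(-42\right) 1 I{\left(4,\frac{-5 - 5}{3 + 4} \right)} = \left(-42\right) 1 \left(120 - 18 \frac{-5 - 5}{3 + 4} + 6 \left(\frac{-5 - 5}{3 + 4}\right)^{2}\right) = - 42 \left(120 - 18 \left(- \frac{10}{7}\right) + 6 \left(- \frac{10}{7}\right)^{2}\right) = - 42 \left(120 - 18 \left(\left(-10\right) \frac{1}{7}\right) + 6 \left(\left(-10\right) \frac{1}{7}\right)^{2}\right) = - 42 \left(120 - - \frac{180}{7} + 6 \left(- \frac{10}{7}\right)^{2}\right) = - 42 \left(120 + \frac{180}{7} + 6 \cdot \frac{100}{49}\right) = - 42 \left(120 + \frac{180}{7} + \frac{600}{49}\right) = \left(-42\right) \frac{7740}{49} = - \frac{46440}{7}$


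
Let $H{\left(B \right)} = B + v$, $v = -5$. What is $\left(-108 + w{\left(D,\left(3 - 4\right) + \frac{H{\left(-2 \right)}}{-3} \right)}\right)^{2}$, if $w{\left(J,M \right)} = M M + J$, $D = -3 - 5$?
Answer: $\frac{1056784}{81} \approx 13047.0$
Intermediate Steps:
$H{\left(B \right)} = -5 + B$ ($H{\left(B \right)} = B - 5 = -5 + B$)
$D = -8$
$w{\left(J,M \right)} = J + M^{2}$ ($w{\left(J,M \right)} = M^{2} + J = J + M^{2}$)
$\left(-108 + w{\left(D,\left(3 - 4\right) + \frac{H{\left(-2 \right)}}{-3} \right)}\right)^{2} = \left(-108 - \left(8 - \left(\left(3 - 4\right) + \frac{-5 - 2}{-3}\right)^{2}\right)\right)^{2} = \left(-108 - \left(8 - \left(-1 - - \frac{7}{3}\right)^{2}\right)\right)^{2} = \left(-108 - \left(8 - \left(-1 + \frac{7}{3}\right)^{2}\right)\right)^{2} = \left(-108 - \left(8 - \left(\frac{4}{3}\right)^{2}\right)\right)^{2} = \left(-108 + \left(-8 + \frac{16}{9}\right)\right)^{2} = \left(-108 - \frac{56}{9}\right)^{2} = \left(- \frac{1028}{9}\right)^{2} = \frac{1056784}{81}$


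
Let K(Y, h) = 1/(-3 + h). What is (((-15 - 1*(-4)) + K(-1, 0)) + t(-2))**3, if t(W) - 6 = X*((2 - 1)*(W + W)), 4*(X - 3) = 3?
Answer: -226981/27 ≈ -8406.7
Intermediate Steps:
X = 15/4 (X = 3 + (1/4)*3 = 3 + 3/4 = 15/4 ≈ 3.7500)
t(W) = 6 + 15*W/2 (t(W) = 6 + 15*((2 - 1)*(W + W))/4 = 6 + 15*(1*(2*W))/4 = 6 + 15*(2*W)/4 = 6 + 15*W/2)
(((-15 - 1*(-4)) + K(-1, 0)) + t(-2))**3 = (((-15 - 1*(-4)) + 1/(-3 + 0)) + (6 + (15/2)*(-2)))**3 = (((-15 + 4) + 1/(-3)) + (6 - 15))**3 = ((-11 - 1/3) - 9)**3 = (-34/3 - 9)**3 = (-61/3)**3 = -226981/27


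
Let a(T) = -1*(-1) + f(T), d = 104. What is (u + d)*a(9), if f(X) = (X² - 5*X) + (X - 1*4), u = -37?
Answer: 2814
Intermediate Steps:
f(X) = -4 + X² - 4*X (f(X) = (X² - 5*X) + (X - 4) = (X² - 5*X) + (-4 + X) = -4 + X² - 4*X)
a(T) = -3 + T² - 4*T (a(T) = -1*(-1) + (-4 + T² - 4*T) = 1 + (-4 + T² - 4*T) = -3 + T² - 4*T)
(u + d)*a(9) = (-37 + 104)*(-3 + 9² - 4*9) = 67*(-3 + 81 - 36) = 67*42 = 2814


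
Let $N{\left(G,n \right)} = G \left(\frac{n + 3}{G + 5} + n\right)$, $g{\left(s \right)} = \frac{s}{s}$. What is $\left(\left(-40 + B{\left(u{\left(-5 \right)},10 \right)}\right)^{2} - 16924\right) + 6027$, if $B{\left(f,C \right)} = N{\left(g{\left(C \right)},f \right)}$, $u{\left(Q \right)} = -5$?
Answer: $- \frac{79577}{9} \approx -8841.9$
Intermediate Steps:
$g{\left(s \right)} = 1$
$N{\left(G,n \right)} = G \left(n + \frac{3 + n}{5 + G}\right)$ ($N{\left(G,n \right)} = G \left(\frac{3 + n}{5 + G} + n\right) = G \left(n + \frac{3 + n}{5 + G}\right)$)
$B{\left(f,C \right)} = \frac{1}{2} + \frac{7 f}{6}$ ($B{\left(f,C \right)} = 1 \frac{1}{5 + 1} \left(3 + 6 f + 1 f\right) = 1 \cdot \frac{1}{6} \left(3 + 6 f + f\right) = 1 \cdot \frac{1}{6} \left(3 + 7 f\right) = \frac{1}{2} + \frac{7 f}{6}$)
$\left(\left(-40 + B{\left(u{\left(-5 \right)},10 \right)}\right)^{2} - 16924\right) + 6027 = \left(\left(-40 + \left(\frac{1}{2} + \frac{7}{6} \left(-5\right)\right)\right)^{2} - 16924\right) + 6027 = \left(\left(-40 + \left(\frac{1}{2} - \frac{35}{6}\right)\right)^{2} - 16924\right) + 6027 = \left(\left(-40 - \frac{16}{3}\right)^{2} - 16924\right) + 6027 = \left(\left(- \frac{136}{3}\right)^{2} - 16924\right) + 6027 = \left(\frac{18496}{9} - 16924\right) + 6027 = - \frac{133820}{9} + 6027 = - \frac{79577}{9}$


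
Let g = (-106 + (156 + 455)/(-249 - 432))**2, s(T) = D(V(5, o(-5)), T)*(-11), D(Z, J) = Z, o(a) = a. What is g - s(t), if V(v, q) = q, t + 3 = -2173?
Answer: 5273896354/463761 ≈ 11372.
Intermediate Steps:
t = -2176 (t = -3 - 2173 = -2176)
s(T) = 55 (s(T) = -5*(-11) = 55)
g = 5299403209/463761 (g = (-106 + 611/(-681))**2 = (-106 + 611*(-1/681))**2 = (-106 - 611/681)**2 = (-72797/681)**2 = 5299403209/463761 ≈ 11427.)
g - s(t) = 5299403209/463761 - 1*55 = 5299403209/463761 - 55 = 5273896354/463761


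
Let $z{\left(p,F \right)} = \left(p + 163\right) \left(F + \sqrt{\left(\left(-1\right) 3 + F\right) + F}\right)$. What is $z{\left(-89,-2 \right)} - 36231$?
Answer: $-36379 + 74 i \sqrt{7} \approx -36379.0 + 195.79 i$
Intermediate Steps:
$z{\left(p,F \right)} = \left(163 + p\right) \left(F + \sqrt{-3 + 2 F}\right)$ ($z{\left(p,F \right)} = \left(163 + p\right) \left(F + \sqrt{\left(-3 + F\right) + F}\right) = \left(163 + p\right) \left(F + \sqrt{-3 + 2 F}\right)$)
$z{\left(-89,-2 \right)} - 36231 = \left(163 \left(-2\right) + 163 \sqrt{-3 + 2 \left(-2\right)} - -178 - 89 \sqrt{-3 + 2 \left(-2\right)}\right) - 36231 = \left(-326 + 163 \sqrt{-3 - 4} + 178 - 89 \sqrt{-3 - 4}\right) - 36231 = \left(-326 + 163 \sqrt{-7} + 178 - 89 \sqrt{-7}\right) - 36231 = \left(-326 + 163 i \sqrt{7} + 178 - 89 i \sqrt{7}\right) - 36231 = \left(-148 + 74 i \sqrt{7}\right) - 36231 = -36379 + 74 i \sqrt{7}$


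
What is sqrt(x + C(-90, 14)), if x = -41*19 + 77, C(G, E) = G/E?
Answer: 3*I*sqrt(3857)/7 ≈ 26.616*I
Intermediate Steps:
x = -702 (x = -779 + 77 = -702)
sqrt(x + C(-90, 14)) = sqrt(-702 - 90/14) = sqrt(-702 - 90*1/14) = sqrt(-702 - 45/7) = sqrt(-4959/7) = 3*I*sqrt(3857)/7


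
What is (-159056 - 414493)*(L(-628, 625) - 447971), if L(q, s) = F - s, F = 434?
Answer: 257042866938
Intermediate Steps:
L(q, s) = 434 - s
(-159056 - 414493)*(L(-628, 625) - 447971) = (-159056 - 414493)*((434 - 1*625) - 447971) = -573549*((434 - 625) - 447971) = -573549*(-191 - 447971) = -573549*(-448162) = 257042866938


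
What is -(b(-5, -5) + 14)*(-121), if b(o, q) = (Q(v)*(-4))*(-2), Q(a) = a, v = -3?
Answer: -1210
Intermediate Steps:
b(o, q) = -24 (b(o, q) = -3*(-4)*(-2) = 12*(-2) = -24)
-(b(-5, -5) + 14)*(-121) = -(-24 + 14)*(-121) = -(-10)*(-121) = -1*1210 = -1210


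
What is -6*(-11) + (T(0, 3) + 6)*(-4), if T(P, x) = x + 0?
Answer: 30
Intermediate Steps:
T(P, x) = x
-6*(-11) + (T(0, 3) + 6)*(-4) = -6*(-11) + (3 + 6)*(-4) = 66 + 9*(-4) = 66 - 36 = 30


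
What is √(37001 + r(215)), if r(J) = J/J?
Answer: √37002 ≈ 192.36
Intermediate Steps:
r(J) = 1
√(37001 + r(215)) = √(37001 + 1) = √37002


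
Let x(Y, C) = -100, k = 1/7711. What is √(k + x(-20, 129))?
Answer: I*√5945944389/7711 ≈ 10.0*I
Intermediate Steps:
k = 1/7711 ≈ 0.00012968
√(k + x(-20, 129)) = √(1/7711 - 100) = √(-771099/7711) = I*√5945944389/7711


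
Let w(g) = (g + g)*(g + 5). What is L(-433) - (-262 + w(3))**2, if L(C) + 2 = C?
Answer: -46231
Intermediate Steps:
w(g) = 2*g*(5 + g) (w(g) = (2*g)*(5 + g) = 2*g*(5 + g))
L(C) = -2 + C
L(-433) - (-262 + w(3))**2 = (-2 - 433) - (-262 + 2*3*(5 + 3))**2 = -435 - (-262 + 2*3*8)**2 = -435 - (-262 + 48)**2 = -435 - 1*(-214)**2 = -435 - 1*45796 = -435 - 45796 = -46231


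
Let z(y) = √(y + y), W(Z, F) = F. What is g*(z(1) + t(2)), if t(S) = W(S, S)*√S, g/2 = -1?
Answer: -6*√2 ≈ -8.4853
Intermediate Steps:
g = -2 (g = 2*(-1) = -2)
t(S) = S^(3/2) (t(S) = S*√S = S^(3/2))
z(y) = √2*√y (z(y) = √(2*y) = √2*√y)
g*(z(1) + t(2)) = -2*(√2*√1 + 2^(3/2)) = -2*(√2*1 + 2*√2) = -2*(√2 + 2*√2) = -6*√2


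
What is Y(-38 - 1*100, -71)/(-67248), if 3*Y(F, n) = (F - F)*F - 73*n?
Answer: -5183/201744 ≈ -0.025691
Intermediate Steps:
Y(F, n) = -73*n/3 (Y(F, n) = ((F - F)*F - 73*n)/3 = (0*F - 73*n)/3 = (0 - 73*n)/3 = (-73*n)/3 = -73*n/3)
Y(-38 - 1*100, -71)/(-67248) = -73/3*(-71)/(-67248) = (5183/3)*(-1/67248) = -5183/201744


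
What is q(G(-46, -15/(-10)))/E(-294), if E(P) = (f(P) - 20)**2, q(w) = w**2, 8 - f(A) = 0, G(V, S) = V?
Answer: 529/36 ≈ 14.694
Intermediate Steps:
f(A) = 8 (f(A) = 8 - 1*0 = 8 + 0 = 8)
E(P) = 144 (E(P) = (8 - 20)**2 = (-12)**2 = 144)
q(G(-46, -15/(-10)))/E(-294) = (-46)**2/144 = 2116*(1/144) = 529/36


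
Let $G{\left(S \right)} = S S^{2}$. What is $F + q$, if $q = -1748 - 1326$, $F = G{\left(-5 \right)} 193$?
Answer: $-27199$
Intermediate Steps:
$G{\left(S \right)} = S^{3}$
$F = -24125$ ($F = \left(-5\right)^{3} \cdot 193 = \left(-125\right) 193 = -24125$)
$q = -3074$
$F + q = -24125 - 3074 = -27199$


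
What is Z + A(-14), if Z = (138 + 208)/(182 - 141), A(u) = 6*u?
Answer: -3098/41 ≈ -75.561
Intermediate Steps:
Z = 346/41 ≈ 8.4390
Z + A(-14) = 346/41 + 6*(-14) = 346/41 - 84 = -3098/41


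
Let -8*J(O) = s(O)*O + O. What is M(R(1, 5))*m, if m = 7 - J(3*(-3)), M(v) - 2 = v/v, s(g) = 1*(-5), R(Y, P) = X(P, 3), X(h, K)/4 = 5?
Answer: 69/2 ≈ 34.500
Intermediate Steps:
X(h, K) = 20 (X(h, K) = 4*5 = 20)
R(Y, P) = 20
s(g) = -5
J(O) = O/2 (J(O) = -(-5*O + O)/8 = -(-1)*O/2 = O/2)
M(v) = 3 (M(v) = 2 + v/v = 2 + 1 = 3)
m = 23/2 (m = 7 - 3*(-3)/2 = 7 - (-9)/2 = 7 - 1*(-9/2) = 7 + 9/2 = 23/2 ≈ 11.500)
M(R(1, 5))*m = 3*(23/2) = 69/2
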